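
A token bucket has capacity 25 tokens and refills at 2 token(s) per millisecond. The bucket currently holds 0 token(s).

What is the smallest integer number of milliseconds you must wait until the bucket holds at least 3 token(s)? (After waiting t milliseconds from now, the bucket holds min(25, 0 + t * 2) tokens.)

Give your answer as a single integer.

Answer: 2

Derivation:
Need 0 + t * 2 >= 3, so t >= 3/2.
Smallest integer t = ceil(3/2) = 2.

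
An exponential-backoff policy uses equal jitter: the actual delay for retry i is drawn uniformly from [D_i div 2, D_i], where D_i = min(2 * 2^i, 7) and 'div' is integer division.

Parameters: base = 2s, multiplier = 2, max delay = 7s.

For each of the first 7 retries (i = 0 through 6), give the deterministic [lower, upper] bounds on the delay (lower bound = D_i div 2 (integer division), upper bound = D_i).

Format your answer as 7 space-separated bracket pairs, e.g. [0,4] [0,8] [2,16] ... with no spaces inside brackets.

Computing bounds per retry:
  i=0: D_i=min(2*2^0,7)=2, bounds=[1,2]
  i=1: D_i=min(2*2^1,7)=4, bounds=[2,4]
  i=2: D_i=min(2*2^2,7)=7, bounds=[3,7]
  i=3: D_i=min(2*2^3,7)=7, bounds=[3,7]
  i=4: D_i=min(2*2^4,7)=7, bounds=[3,7]
  i=5: D_i=min(2*2^5,7)=7, bounds=[3,7]
  i=6: D_i=min(2*2^6,7)=7, bounds=[3,7]

Answer: [1,2] [2,4] [3,7] [3,7] [3,7] [3,7] [3,7]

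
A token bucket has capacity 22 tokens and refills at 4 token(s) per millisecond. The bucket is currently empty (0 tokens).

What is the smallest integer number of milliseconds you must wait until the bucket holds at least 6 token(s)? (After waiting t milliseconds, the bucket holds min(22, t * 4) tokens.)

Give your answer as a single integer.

Need t * 4 >= 6, so t >= 6/4.
Smallest integer t = ceil(6/4) = 2.

Answer: 2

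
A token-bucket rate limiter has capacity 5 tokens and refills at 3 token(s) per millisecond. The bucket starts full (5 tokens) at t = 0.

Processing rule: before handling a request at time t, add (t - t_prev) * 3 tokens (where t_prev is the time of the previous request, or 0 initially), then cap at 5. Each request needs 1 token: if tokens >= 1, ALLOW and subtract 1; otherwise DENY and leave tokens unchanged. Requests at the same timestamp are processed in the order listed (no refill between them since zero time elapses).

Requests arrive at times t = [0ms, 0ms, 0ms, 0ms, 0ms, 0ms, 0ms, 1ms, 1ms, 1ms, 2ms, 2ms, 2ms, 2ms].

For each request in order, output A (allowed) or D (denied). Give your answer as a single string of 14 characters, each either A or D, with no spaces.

Answer: AAAAADDAAAAAAD

Derivation:
Simulating step by step:
  req#1 t=0ms: ALLOW
  req#2 t=0ms: ALLOW
  req#3 t=0ms: ALLOW
  req#4 t=0ms: ALLOW
  req#5 t=0ms: ALLOW
  req#6 t=0ms: DENY
  req#7 t=0ms: DENY
  req#8 t=1ms: ALLOW
  req#9 t=1ms: ALLOW
  req#10 t=1ms: ALLOW
  req#11 t=2ms: ALLOW
  req#12 t=2ms: ALLOW
  req#13 t=2ms: ALLOW
  req#14 t=2ms: DENY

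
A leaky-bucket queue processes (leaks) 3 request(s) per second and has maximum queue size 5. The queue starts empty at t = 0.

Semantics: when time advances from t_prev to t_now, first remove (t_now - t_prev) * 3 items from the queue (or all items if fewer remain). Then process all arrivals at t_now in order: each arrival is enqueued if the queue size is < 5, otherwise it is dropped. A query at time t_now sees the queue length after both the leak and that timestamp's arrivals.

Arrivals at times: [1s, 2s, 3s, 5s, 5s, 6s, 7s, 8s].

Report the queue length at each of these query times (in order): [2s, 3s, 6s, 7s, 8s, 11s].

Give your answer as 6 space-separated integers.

Answer: 1 1 1 1 1 0

Derivation:
Queue lengths at query times:
  query t=2s: backlog = 1
  query t=3s: backlog = 1
  query t=6s: backlog = 1
  query t=7s: backlog = 1
  query t=8s: backlog = 1
  query t=11s: backlog = 0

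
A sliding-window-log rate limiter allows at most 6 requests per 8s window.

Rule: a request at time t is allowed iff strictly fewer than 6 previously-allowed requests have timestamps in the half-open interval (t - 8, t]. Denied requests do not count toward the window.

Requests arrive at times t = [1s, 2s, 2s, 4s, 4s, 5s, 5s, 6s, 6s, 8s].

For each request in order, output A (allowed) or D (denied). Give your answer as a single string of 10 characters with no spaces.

Answer: AAAAAADDDD

Derivation:
Tracking allowed requests in the window:
  req#1 t=1s: ALLOW
  req#2 t=2s: ALLOW
  req#3 t=2s: ALLOW
  req#4 t=4s: ALLOW
  req#5 t=4s: ALLOW
  req#6 t=5s: ALLOW
  req#7 t=5s: DENY
  req#8 t=6s: DENY
  req#9 t=6s: DENY
  req#10 t=8s: DENY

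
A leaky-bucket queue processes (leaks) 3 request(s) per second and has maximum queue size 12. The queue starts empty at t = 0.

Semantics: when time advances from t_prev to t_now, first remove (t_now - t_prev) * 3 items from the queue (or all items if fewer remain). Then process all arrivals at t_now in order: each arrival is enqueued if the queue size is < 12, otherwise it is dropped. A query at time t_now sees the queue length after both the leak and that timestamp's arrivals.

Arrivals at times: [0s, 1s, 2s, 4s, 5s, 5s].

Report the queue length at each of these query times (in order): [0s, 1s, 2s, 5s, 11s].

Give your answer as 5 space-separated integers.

Answer: 1 1 1 2 0

Derivation:
Queue lengths at query times:
  query t=0s: backlog = 1
  query t=1s: backlog = 1
  query t=2s: backlog = 1
  query t=5s: backlog = 2
  query t=11s: backlog = 0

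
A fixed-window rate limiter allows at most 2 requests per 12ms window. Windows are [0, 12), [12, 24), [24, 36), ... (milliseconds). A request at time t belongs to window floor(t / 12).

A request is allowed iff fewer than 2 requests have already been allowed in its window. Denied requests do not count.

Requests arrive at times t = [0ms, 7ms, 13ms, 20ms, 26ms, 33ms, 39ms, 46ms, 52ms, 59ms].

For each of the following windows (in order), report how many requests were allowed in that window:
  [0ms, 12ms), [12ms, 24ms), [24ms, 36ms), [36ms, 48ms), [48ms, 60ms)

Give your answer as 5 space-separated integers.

Processing requests:
  req#1 t=0ms (window 0): ALLOW
  req#2 t=7ms (window 0): ALLOW
  req#3 t=13ms (window 1): ALLOW
  req#4 t=20ms (window 1): ALLOW
  req#5 t=26ms (window 2): ALLOW
  req#6 t=33ms (window 2): ALLOW
  req#7 t=39ms (window 3): ALLOW
  req#8 t=46ms (window 3): ALLOW
  req#9 t=52ms (window 4): ALLOW
  req#10 t=59ms (window 4): ALLOW

Allowed counts by window: 2 2 2 2 2

Answer: 2 2 2 2 2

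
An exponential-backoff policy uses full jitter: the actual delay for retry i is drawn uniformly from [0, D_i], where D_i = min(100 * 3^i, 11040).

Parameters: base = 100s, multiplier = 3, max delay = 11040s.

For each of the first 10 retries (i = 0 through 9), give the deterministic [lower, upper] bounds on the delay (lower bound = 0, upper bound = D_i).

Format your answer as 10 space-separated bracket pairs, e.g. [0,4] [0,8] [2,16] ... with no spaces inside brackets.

Computing bounds per retry:
  i=0: D_i=min(100*3^0,11040)=100, bounds=[0,100]
  i=1: D_i=min(100*3^1,11040)=300, bounds=[0,300]
  i=2: D_i=min(100*3^2,11040)=900, bounds=[0,900]
  i=3: D_i=min(100*3^3,11040)=2700, bounds=[0,2700]
  i=4: D_i=min(100*3^4,11040)=8100, bounds=[0,8100]
  i=5: D_i=min(100*3^5,11040)=11040, bounds=[0,11040]
  i=6: D_i=min(100*3^6,11040)=11040, bounds=[0,11040]
  i=7: D_i=min(100*3^7,11040)=11040, bounds=[0,11040]
  i=8: D_i=min(100*3^8,11040)=11040, bounds=[0,11040]
  i=9: D_i=min(100*3^9,11040)=11040, bounds=[0,11040]

Answer: [0,100] [0,300] [0,900] [0,2700] [0,8100] [0,11040] [0,11040] [0,11040] [0,11040] [0,11040]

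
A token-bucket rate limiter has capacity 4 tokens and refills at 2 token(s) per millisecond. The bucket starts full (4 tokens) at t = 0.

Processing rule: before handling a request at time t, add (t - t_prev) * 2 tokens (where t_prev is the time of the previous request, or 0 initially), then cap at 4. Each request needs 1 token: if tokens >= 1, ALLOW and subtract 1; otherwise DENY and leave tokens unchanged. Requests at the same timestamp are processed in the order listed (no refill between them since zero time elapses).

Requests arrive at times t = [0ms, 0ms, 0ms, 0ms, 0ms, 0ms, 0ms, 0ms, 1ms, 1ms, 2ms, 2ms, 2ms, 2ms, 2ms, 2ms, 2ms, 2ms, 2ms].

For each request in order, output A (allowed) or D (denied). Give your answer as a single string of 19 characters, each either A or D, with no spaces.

Simulating step by step:
  req#1 t=0ms: ALLOW
  req#2 t=0ms: ALLOW
  req#3 t=0ms: ALLOW
  req#4 t=0ms: ALLOW
  req#5 t=0ms: DENY
  req#6 t=0ms: DENY
  req#7 t=0ms: DENY
  req#8 t=0ms: DENY
  req#9 t=1ms: ALLOW
  req#10 t=1ms: ALLOW
  req#11 t=2ms: ALLOW
  req#12 t=2ms: ALLOW
  req#13 t=2ms: DENY
  req#14 t=2ms: DENY
  req#15 t=2ms: DENY
  req#16 t=2ms: DENY
  req#17 t=2ms: DENY
  req#18 t=2ms: DENY
  req#19 t=2ms: DENY

Answer: AAAADDDDAAAADDDDDDD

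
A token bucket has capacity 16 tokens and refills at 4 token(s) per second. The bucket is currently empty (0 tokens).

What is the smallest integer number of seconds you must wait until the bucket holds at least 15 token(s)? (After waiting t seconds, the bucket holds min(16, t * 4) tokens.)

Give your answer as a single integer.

Need t * 4 >= 15, so t >= 15/4.
Smallest integer t = ceil(15/4) = 4.

Answer: 4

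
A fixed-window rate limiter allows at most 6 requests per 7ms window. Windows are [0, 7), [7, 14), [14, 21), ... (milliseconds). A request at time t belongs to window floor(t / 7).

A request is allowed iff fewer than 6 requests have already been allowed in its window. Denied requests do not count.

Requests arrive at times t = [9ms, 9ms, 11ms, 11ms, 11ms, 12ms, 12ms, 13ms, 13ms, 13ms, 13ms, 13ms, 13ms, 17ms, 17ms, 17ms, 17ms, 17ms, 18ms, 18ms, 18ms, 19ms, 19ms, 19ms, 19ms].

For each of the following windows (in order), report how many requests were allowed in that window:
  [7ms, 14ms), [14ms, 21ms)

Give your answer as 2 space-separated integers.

Processing requests:
  req#1 t=9ms (window 1): ALLOW
  req#2 t=9ms (window 1): ALLOW
  req#3 t=11ms (window 1): ALLOW
  req#4 t=11ms (window 1): ALLOW
  req#5 t=11ms (window 1): ALLOW
  req#6 t=12ms (window 1): ALLOW
  req#7 t=12ms (window 1): DENY
  req#8 t=13ms (window 1): DENY
  req#9 t=13ms (window 1): DENY
  req#10 t=13ms (window 1): DENY
  req#11 t=13ms (window 1): DENY
  req#12 t=13ms (window 1): DENY
  req#13 t=13ms (window 1): DENY
  req#14 t=17ms (window 2): ALLOW
  req#15 t=17ms (window 2): ALLOW
  req#16 t=17ms (window 2): ALLOW
  req#17 t=17ms (window 2): ALLOW
  req#18 t=17ms (window 2): ALLOW
  req#19 t=18ms (window 2): ALLOW
  req#20 t=18ms (window 2): DENY
  req#21 t=18ms (window 2): DENY
  req#22 t=19ms (window 2): DENY
  req#23 t=19ms (window 2): DENY
  req#24 t=19ms (window 2): DENY
  req#25 t=19ms (window 2): DENY

Allowed counts by window: 6 6

Answer: 6 6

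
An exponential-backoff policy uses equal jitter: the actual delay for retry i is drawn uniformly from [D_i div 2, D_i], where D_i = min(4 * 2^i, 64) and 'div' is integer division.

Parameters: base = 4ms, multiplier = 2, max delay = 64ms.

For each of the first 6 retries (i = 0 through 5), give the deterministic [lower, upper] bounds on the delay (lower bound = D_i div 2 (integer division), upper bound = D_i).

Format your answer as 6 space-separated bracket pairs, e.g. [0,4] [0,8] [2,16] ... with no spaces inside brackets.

Computing bounds per retry:
  i=0: D_i=min(4*2^0,64)=4, bounds=[2,4]
  i=1: D_i=min(4*2^1,64)=8, bounds=[4,8]
  i=2: D_i=min(4*2^2,64)=16, bounds=[8,16]
  i=3: D_i=min(4*2^3,64)=32, bounds=[16,32]
  i=4: D_i=min(4*2^4,64)=64, bounds=[32,64]
  i=5: D_i=min(4*2^5,64)=64, bounds=[32,64]

Answer: [2,4] [4,8] [8,16] [16,32] [32,64] [32,64]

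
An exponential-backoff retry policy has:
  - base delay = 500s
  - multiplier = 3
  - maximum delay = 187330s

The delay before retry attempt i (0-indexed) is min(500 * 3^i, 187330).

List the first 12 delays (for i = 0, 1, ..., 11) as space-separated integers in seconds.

Computing each delay:
  i=0: min(500*3^0, 187330) = 500
  i=1: min(500*3^1, 187330) = 1500
  i=2: min(500*3^2, 187330) = 4500
  i=3: min(500*3^3, 187330) = 13500
  i=4: min(500*3^4, 187330) = 40500
  i=5: min(500*3^5, 187330) = 121500
  i=6: min(500*3^6, 187330) = 187330
  i=7: min(500*3^7, 187330) = 187330
  i=8: min(500*3^8, 187330) = 187330
  i=9: min(500*3^9, 187330) = 187330
  i=10: min(500*3^10, 187330) = 187330
  i=11: min(500*3^11, 187330) = 187330

Answer: 500 1500 4500 13500 40500 121500 187330 187330 187330 187330 187330 187330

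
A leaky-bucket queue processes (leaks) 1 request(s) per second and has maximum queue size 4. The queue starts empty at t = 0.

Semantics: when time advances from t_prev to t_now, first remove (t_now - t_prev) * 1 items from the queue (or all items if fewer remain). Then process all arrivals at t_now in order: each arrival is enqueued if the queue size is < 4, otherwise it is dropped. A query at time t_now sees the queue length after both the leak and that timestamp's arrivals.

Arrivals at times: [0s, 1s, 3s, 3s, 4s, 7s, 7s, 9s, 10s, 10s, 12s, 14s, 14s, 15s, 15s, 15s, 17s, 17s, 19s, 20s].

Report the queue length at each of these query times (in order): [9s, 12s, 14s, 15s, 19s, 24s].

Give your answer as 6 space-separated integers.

Answer: 1 1 2 4 3 0

Derivation:
Queue lengths at query times:
  query t=9s: backlog = 1
  query t=12s: backlog = 1
  query t=14s: backlog = 2
  query t=15s: backlog = 4
  query t=19s: backlog = 3
  query t=24s: backlog = 0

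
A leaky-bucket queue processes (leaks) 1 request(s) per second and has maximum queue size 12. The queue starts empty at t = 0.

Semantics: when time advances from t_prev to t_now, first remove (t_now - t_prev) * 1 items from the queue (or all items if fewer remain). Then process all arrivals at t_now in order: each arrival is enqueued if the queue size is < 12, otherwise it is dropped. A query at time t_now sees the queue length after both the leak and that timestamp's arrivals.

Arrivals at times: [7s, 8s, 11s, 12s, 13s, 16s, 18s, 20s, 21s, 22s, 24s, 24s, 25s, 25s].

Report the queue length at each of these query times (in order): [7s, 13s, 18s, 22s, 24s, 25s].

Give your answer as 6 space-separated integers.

Queue lengths at query times:
  query t=7s: backlog = 1
  query t=13s: backlog = 1
  query t=18s: backlog = 1
  query t=22s: backlog = 1
  query t=24s: backlog = 2
  query t=25s: backlog = 3

Answer: 1 1 1 1 2 3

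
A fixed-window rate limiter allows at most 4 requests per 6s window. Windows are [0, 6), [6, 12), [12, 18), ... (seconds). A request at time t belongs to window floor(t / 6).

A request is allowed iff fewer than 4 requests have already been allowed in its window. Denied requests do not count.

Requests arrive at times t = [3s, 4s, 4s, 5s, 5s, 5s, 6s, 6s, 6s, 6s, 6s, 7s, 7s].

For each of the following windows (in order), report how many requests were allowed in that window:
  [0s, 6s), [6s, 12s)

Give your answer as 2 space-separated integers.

Answer: 4 4

Derivation:
Processing requests:
  req#1 t=3s (window 0): ALLOW
  req#2 t=4s (window 0): ALLOW
  req#3 t=4s (window 0): ALLOW
  req#4 t=5s (window 0): ALLOW
  req#5 t=5s (window 0): DENY
  req#6 t=5s (window 0): DENY
  req#7 t=6s (window 1): ALLOW
  req#8 t=6s (window 1): ALLOW
  req#9 t=6s (window 1): ALLOW
  req#10 t=6s (window 1): ALLOW
  req#11 t=6s (window 1): DENY
  req#12 t=7s (window 1): DENY
  req#13 t=7s (window 1): DENY

Allowed counts by window: 4 4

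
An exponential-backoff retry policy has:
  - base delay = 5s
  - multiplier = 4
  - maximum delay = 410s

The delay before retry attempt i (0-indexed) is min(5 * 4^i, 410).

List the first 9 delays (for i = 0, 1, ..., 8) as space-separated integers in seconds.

Computing each delay:
  i=0: min(5*4^0, 410) = 5
  i=1: min(5*4^1, 410) = 20
  i=2: min(5*4^2, 410) = 80
  i=3: min(5*4^3, 410) = 320
  i=4: min(5*4^4, 410) = 410
  i=5: min(5*4^5, 410) = 410
  i=6: min(5*4^6, 410) = 410
  i=7: min(5*4^7, 410) = 410
  i=8: min(5*4^8, 410) = 410

Answer: 5 20 80 320 410 410 410 410 410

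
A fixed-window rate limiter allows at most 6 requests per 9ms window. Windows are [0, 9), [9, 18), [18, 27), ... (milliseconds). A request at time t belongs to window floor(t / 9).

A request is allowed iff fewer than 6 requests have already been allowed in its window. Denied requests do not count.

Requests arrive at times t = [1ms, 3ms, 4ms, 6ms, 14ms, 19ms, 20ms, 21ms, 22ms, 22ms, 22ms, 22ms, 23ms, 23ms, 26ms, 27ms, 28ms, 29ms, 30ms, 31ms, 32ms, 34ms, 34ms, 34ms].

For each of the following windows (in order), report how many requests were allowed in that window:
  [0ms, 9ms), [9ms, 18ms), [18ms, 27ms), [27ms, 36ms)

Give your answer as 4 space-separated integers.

Processing requests:
  req#1 t=1ms (window 0): ALLOW
  req#2 t=3ms (window 0): ALLOW
  req#3 t=4ms (window 0): ALLOW
  req#4 t=6ms (window 0): ALLOW
  req#5 t=14ms (window 1): ALLOW
  req#6 t=19ms (window 2): ALLOW
  req#7 t=20ms (window 2): ALLOW
  req#8 t=21ms (window 2): ALLOW
  req#9 t=22ms (window 2): ALLOW
  req#10 t=22ms (window 2): ALLOW
  req#11 t=22ms (window 2): ALLOW
  req#12 t=22ms (window 2): DENY
  req#13 t=23ms (window 2): DENY
  req#14 t=23ms (window 2): DENY
  req#15 t=26ms (window 2): DENY
  req#16 t=27ms (window 3): ALLOW
  req#17 t=28ms (window 3): ALLOW
  req#18 t=29ms (window 3): ALLOW
  req#19 t=30ms (window 3): ALLOW
  req#20 t=31ms (window 3): ALLOW
  req#21 t=32ms (window 3): ALLOW
  req#22 t=34ms (window 3): DENY
  req#23 t=34ms (window 3): DENY
  req#24 t=34ms (window 3): DENY

Allowed counts by window: 4 1 6 6

Answer: 4 1 6 6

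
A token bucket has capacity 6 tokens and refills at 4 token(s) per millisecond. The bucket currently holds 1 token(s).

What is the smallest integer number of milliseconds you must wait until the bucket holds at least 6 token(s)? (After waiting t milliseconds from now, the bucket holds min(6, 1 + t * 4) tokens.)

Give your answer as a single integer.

Need 1 + t * 4 >= 6, so t >= 5/4.
Smallest integer t = ceil(5/4) = 2.

Answer: 2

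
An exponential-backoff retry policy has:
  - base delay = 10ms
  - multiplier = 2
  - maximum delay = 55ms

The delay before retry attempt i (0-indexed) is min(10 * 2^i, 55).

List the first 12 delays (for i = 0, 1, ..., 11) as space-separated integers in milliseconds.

Computing each delay:
  i=0: min(10*2^0, 55) = 10
  i=1: min(10*2^1, 55) = 20
  i=2: min(10*2^2, 55) = 40
  i=3: min(10*2^3, 55) = 55
  i=4: min(10*2^4, 55) = 55
  i=5: min(10*2^5, 55) = 55
  i=6: min(10*2^6, 55) = 55
  i=7: min(10*2^7, 55) = 55
  i=8: min(10*2^8, 55) = 55
  i=9: min(10*2^9, 55) = 55
  i=10: min(10*2^10, 55) = 55
  i=11: min(10*2^11, 55) = 55

Answer: 10 20 40 55 55 55 55 55 55 55 55 55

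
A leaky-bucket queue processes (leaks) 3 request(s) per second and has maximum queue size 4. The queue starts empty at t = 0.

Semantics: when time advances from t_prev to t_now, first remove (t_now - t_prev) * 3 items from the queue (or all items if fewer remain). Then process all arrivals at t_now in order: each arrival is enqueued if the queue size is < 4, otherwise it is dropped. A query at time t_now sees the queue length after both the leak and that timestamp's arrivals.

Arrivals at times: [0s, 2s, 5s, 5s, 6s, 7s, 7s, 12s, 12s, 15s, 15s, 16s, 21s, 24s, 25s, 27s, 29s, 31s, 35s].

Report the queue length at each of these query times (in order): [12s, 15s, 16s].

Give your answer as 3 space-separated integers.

Queue lengths at query times:
  query t=12s: backlog = 2
  query t=15s: backlog = 2
  query t=16s: backlog = 1

Answer: 2 2 1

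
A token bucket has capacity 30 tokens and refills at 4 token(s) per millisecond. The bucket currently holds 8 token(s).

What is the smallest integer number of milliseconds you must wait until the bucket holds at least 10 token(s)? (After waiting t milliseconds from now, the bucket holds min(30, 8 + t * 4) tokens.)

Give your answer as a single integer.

Need 8 + t * 4 >= 10, so t >= 2/4.
Smallest integer t = ceil(2/4) = 1.

Answer: 1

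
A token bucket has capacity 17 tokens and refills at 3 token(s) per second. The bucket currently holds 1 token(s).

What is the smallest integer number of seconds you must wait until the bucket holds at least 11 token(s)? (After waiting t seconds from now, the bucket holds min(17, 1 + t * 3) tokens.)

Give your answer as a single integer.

Answer: 4

Derivation:
Need 1 + t * 3 >= 11, so t >= 10/3.
Smallest integer t = ceil(10/3) = 4.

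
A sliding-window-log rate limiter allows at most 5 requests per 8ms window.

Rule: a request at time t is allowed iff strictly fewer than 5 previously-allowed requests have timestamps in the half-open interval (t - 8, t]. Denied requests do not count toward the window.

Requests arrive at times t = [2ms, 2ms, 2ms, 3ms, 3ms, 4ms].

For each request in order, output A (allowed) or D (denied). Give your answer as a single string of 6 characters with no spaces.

Answer: AAAAAD

Derivation:
Tracking allowed requests in the window:
  req#1 t=2ms: ALLOW
  req#2 t=2ms: ALLOW
  req#3 t=2ms: ALLOW
  req#4 t=3ms: ALLOW
  req#5 t=3ms: ALLOW
  req#6 t=4ms: DENY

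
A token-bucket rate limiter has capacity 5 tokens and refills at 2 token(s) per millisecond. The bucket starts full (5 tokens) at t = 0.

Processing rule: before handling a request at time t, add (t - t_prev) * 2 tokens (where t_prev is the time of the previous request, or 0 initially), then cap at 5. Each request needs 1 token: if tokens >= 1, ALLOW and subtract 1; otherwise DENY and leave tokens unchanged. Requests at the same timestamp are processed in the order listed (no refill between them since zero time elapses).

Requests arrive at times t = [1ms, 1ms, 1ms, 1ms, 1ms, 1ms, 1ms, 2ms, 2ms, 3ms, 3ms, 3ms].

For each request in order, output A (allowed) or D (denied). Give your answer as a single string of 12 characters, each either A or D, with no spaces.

Simulating step by step:
  req#1 t=1ms: ALLOW
  req#2 t=1ms: ALLOW
  req#3 t=1ms: ALLOW
  req#4 t=1ms: ALLOW
  req#5 t=1ms: ALLOW
  req#6 t=1ms: DENY
  req#7 t=1ms: DENY
  req#8 t=2ms: ALLOW
  req#9 t=2ms: ALLOW
  req#10 t=3ms: ALLOW
  req#11 t=3ms: ALLOW
  req#12 t=3ms: DENY

Answer: AAAAADDAAAAD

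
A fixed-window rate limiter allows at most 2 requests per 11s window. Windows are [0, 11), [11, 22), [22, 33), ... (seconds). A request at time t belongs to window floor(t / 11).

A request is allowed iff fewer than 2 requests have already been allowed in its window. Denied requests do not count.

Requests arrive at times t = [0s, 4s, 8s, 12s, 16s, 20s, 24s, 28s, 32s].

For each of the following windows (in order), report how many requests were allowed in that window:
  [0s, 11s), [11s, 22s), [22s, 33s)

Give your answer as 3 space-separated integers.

Processing requests:
  req#1 t=0s (window 0): ALLOW
  req#2 t=4s (window 0): ALLOW
  req#3 t=8s (window 0): DENY
  req#4 t=12s (window 1): ALLOW
  req#5 t=16s (window 1): ALLOW
  req#6 t=20s (window 1): DENY
  req#7 t=24s (window 2): ALLOW
  req#8 t=28s (window 2): ALLOW
  req#9 t=32s (window 2): DENY

Allowed counts by window: 2 2 2

Answer: 2 2 2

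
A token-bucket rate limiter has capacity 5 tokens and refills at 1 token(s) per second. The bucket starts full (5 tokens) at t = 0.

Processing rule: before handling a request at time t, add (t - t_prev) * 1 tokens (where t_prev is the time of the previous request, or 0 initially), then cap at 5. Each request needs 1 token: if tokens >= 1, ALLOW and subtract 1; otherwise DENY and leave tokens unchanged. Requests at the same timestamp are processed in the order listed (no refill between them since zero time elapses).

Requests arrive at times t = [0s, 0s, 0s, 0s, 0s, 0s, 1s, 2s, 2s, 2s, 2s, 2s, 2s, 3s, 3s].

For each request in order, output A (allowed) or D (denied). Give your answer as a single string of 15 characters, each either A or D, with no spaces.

Answer: AAAAADAADDDDDAD

Derivation:
Simulating step by step:
  req#1 t=0s: ALLOW
  req#2 t=0s: ALLOW
  req#3 t=0s: ALLOW
  req#4 t=0s: ALLOW
  req#5 t=0s: ALLOW
  req#6 t=0s: DENY
  req#7 t=1s: ALLOW
  req#8 t=2s: ALLOW
  req#9 t=2s: DENY
  req#10 t=2s: DENY
  req#11 t=2s: DENY
  req#12 t=2s: DENY
  req#13 t=2s: DENY
  req#14 t=3s: ALLOW
  req#15 t=3s: DENY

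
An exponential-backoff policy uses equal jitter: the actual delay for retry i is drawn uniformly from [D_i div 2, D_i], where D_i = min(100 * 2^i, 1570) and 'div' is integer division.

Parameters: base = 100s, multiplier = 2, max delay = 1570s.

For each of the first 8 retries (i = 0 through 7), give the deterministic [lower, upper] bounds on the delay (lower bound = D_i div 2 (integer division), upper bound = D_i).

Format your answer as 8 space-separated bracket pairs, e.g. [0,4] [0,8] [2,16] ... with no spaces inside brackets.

Computing bounds per retry:
  i=0: D_i=min(100*2^0,1570)=100, bounds=[50,100]
  i=1: D_i=min(100*2^1,1570)=200, bounds=[100,200]
  i=2: D_i=min(100*2^2,1570)=400, bounds=[200,400]
  i=3: D_i=min(100*2^3,1570)=800, bounds=[400,800]
  i=4: D_i=min(100*2^4,1570)=1570, bounds=[785,1570]
  i=5: D_i=min(100*2^5,1570)=1570, bounds=[785,1570]
  i=6: D_i=min(100*2^6,1570)=1570, bounds=[785,1570]
  i=7: D_i=min(100*2^7,1570)=1570, bounds=[785,1570]

Answer: [50,100] [100,200] [200,400] [400,800] [785,1570] [785,1570] [785,1570] [785,1570]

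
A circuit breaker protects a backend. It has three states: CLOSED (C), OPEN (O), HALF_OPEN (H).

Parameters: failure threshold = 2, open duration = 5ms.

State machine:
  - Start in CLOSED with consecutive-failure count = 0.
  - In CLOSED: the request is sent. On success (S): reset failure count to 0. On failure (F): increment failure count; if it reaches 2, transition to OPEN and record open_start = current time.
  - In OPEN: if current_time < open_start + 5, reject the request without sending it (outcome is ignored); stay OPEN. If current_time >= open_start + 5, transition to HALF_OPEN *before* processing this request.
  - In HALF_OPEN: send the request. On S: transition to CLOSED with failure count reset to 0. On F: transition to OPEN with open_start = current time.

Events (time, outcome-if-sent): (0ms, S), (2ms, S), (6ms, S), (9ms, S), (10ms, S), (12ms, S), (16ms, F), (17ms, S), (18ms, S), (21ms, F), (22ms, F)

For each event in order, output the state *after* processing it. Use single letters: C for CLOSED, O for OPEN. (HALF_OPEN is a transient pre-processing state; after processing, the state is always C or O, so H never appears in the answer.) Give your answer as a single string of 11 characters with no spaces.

Answer: CCCCCCCCCCO

Derivation:
State after each event:
  event#1 t=0ms outcome=S: state=CLOSED
  event#2 t=2ms outcome=S: state=CLOSED
  event#3 t=6ms outcome=S: state=CLOSED
  event#4 t=9ms outcome=S: state=CLOSED
  event#5 t=10ms outcome=S: state=CLOSED
  event#6 t=12ms outcome=S: state=CLOSED
  event#7 t=16ms outcome=F: state=CLOSED
  event#8 t=17ms outcome=S: state=CLOSED
  event#9 t=18ms outcome=S: state=CLOSED
  event#10 t=21ms outcome=F: state=CLOSED
  event#11 t=22ms outcome=F: state=OPEN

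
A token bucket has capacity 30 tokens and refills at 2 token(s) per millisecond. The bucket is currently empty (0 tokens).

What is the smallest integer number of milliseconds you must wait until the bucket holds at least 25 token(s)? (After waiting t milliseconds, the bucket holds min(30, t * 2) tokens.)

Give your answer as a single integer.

Need t * 2 >= 25, so t >= 25/2.
Smallest integer t = ceil(25/2) = 13.

Answer: 13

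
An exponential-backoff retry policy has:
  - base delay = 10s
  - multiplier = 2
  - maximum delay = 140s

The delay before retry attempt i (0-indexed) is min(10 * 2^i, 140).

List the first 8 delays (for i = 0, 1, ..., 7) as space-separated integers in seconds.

Answer: 10 20 40 80 140 140 140 140

Derivation:
Computing each delay:
  i=0: min(10*2^0, 140) = 10
  i=1: min(10*2^1, 140) = 20
  i=2: min(10*2^2, 140) = 40
  i=3: min(10*2^3, 140) = 80
  i=4: min(10*2^4, 140) = 140
  i=5: min(10*2^5, 140) = 140
  i=6: min(10*2^6, 140) = 140
  i=7: min(10*2^7, 140) = 140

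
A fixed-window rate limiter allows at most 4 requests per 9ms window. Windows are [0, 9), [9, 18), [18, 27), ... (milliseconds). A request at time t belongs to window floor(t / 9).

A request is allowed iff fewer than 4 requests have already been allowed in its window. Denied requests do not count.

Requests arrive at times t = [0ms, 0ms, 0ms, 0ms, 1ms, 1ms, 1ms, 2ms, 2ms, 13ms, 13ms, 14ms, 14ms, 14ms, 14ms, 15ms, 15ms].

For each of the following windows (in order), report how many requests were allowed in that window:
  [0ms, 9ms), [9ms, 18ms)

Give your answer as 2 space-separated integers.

Processing requests:
  req#1 t=0ms (window 0): ALLOW
  req#2 t=0ms (window 0): ALLOW
  req#3 t=0ms (window 0): ALLOW
  req#4 t=0ms (window 0): ALLOW
  req#5 t=1ms (window 0): DENY
  req#6 t=1ms (window 0): DENY
  req#7 t=1ms (window 0): DENY
  req#8 t=2ms (window 0): DENY
  req#9 t=2ms (window 0): DENY
  req#10 t=13ms (window 1): ALLOW
  req#11 t=13ms (window 1): ALLOW
  req#12 t=14ms (window 1): ALLOW
  req#13 t=14ms (window 1): ALLOW
  req#14 t=14ms (window 1): DENY
  req#15 t=14ms (window 1): DENY
  req#16 t=15ms (window 1): DENY
  req#17 t=15ms (window 1): DENY

Allowed counts by window: 4 4

Answer: 4 4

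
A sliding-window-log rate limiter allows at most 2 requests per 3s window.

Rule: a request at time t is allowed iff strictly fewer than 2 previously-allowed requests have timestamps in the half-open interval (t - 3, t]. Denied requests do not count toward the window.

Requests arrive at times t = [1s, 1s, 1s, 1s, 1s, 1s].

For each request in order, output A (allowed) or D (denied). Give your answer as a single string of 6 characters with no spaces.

Answer: AADDDD

Derivation:
Tracking allowed requests in the window:
  req#1 t=1s: ALLOW
  req#2 t=1s: ALLOW
  req#3 t=1s: DENY
  req#4 t=1s: DENY
  req#5 t=1s: DENY
  req#6 t=1s: DENY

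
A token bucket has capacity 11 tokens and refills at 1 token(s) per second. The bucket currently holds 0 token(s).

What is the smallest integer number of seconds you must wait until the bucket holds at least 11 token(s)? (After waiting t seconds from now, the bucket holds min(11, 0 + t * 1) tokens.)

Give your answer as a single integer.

Answer: 11

Derivation:
Need 0 + t * 1 >= 11, so t >= 11/1.
Smallest integer t = ceil(11/1) = 11.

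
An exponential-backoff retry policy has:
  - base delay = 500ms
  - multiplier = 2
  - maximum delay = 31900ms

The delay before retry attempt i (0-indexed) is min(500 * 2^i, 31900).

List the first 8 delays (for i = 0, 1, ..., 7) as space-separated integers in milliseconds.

Answer: 500 1000 2000 4000 8000 16000 31900 31900

Derivation:
Computing each delay:
  i=0: min(500*2^0, 31900) = 500
  i=1: min(500*2^1, 31900) = 1000
  i=2: min(500*2^2, 31900) = 2000
  i=3: min(500*2^3, 31900) = 4000
  i=4: min(500*2^4, 31900) = 8000
  i=5: min(500*2^5, 31900) = 16000
  i=6: min(500*2^6, 31900) = 31900
  i=7: min(500*2^7, 31900) = 31900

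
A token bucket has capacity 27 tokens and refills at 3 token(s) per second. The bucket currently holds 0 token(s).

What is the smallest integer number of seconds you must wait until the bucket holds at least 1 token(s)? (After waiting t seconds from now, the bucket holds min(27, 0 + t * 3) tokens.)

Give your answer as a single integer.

Answer: 1

Derivation:
Need 0 + t * 3 >= 1, so t >= 1/3.
Smallest integer t = ceil(1/3) = 1.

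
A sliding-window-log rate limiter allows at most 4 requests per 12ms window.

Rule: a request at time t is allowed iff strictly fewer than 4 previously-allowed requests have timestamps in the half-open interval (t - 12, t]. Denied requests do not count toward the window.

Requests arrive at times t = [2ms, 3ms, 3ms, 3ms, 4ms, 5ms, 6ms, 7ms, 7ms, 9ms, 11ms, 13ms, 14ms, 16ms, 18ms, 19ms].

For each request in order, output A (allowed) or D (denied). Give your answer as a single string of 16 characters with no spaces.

Answer: AAAADDDDDDDDAAAA

Derivation:
Tracking allowed requests in the window:
  req#1 t=2ms: ALLOW
  req#2 t=3ms: ALLOW
  req#3 t=3ms: ALLOW
  req#4 t=3ms: ALLOW
  req#5 t=4ms: DENY
  req#6 t=5ms: DENY
  req#7 t=6ms: DENY
  req#8 t=7ms: DENY
  req#9 t=7ms: DENY
  req#10 t=9ms: DENY
  req#11 t=11ms: DENY
  req#12 t=13ms: DENY
  req#13 t=14ms: ALLOW
  req#14 t=16ms: ALLOW
  req#15 t=18ms: ALLOW
  req#16 t=19ms: ALLOW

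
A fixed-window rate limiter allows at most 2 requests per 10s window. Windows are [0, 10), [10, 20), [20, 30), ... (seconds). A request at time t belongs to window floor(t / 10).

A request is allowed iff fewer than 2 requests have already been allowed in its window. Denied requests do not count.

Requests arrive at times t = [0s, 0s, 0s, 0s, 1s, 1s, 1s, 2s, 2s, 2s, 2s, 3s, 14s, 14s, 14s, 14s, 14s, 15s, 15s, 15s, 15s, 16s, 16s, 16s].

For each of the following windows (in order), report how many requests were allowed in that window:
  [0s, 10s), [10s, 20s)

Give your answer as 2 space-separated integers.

Answer: 2 2

Derivation:
Processing requests:
  req#1 t=0s (window 0): ALLOW
  req#2 t=0s (window 0): ALLOW
  req#3 t=0s (window 0): DENY
  req#4 t=0s (window 0): DENY
  req#5 t=1s (window 0): DENY
  req#6 t=1s (window 0): DENY
  req#7 t=1s (window 0): DENY
  req#8 t=2s (window 0): DENY
  req#9 t=2s (window 0): DENY
  req#10 t=2s (window 0): DENY
  req#11 t=2s (window 0): DENY
  req#12 t=3s (window 0): DENY
  req#13 t=14s (window 1): ALLOW
  req#14 t=14s (window 1): ALLOW
  req#15 t=14s (window 1): DENY
  req#16 t=14s (window 1): DENY
  req#17 t=14s (window 1): DENY
  req#18 t=15s (window 1): DENY
  req#19 t=15s (window 1): DENY
  req#20 t=15s (window 1): DENY
  req#21 t=15s (window 1): DENY
  req#22 t=16s (window 1): DENY
  req#23 t=16s (window 1): DENY
  req#24 t=16s (window 1): DENY

Allowed counts by window: 2 2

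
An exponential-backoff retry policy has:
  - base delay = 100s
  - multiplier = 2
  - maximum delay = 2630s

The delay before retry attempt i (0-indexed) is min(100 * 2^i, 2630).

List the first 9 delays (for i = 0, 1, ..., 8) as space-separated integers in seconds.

Computing each delay:
  i=0: min(100*2^0, 2630) = 100
  i=1: min(100*2^1, 2630) = 200
  i=2: min(100*2^2, 2630) = 400
  i=3: min(100*2^3, 2630) = 800
  i=4: min(100*2^4, 2630) = 1600
  i=5: min(100*2^5, 2630) = 2630
  i=6: min(100*2^6, 2630) = 2630
  i=7: min(100*2^7, 2630) = 2630
  i=8: min(100*2^8, 2630) = 2630

Answer: 100 200 400 800 1600 2630 2630 2630 2630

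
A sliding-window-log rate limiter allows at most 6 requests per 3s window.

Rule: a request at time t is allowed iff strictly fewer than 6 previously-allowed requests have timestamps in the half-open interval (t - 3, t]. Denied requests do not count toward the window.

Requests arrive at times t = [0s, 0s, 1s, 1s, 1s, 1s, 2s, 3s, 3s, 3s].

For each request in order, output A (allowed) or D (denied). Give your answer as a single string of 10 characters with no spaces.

Tracking allowed requests in the window:
  req#1 t=0s: ALLOW
  req#2 t=0s: ALLOW
  req#3 t=1s: ALLOW
  req#4 t=1s: ALLOW
  req#5 t=1s: ALLOW
  req#6 t=1s: ALLOW
  req#7 t=2s: DENY
  req#8 t=3s: ALLOW
  req#9 t=3s: ALLOW
  req#10 t=3s: DENY

Answer: AAAAAADAAD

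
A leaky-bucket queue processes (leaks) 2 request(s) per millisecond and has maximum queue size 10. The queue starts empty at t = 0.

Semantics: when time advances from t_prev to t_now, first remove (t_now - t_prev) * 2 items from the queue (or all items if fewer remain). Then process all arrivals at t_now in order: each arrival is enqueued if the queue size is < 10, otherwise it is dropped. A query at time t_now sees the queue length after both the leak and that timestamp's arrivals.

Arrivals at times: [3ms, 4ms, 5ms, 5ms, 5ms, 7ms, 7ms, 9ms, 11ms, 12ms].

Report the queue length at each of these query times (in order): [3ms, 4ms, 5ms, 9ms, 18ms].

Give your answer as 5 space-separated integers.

Queue lengths at query times:
  query t=3ms: backlog = 1
  query t=4ms: backlog = 1
  query t=5ms: backlog = 3
  query t=9ms: backlog = 1
  query t=18ms: backlog = 0

Answer: 1 1 3 1 0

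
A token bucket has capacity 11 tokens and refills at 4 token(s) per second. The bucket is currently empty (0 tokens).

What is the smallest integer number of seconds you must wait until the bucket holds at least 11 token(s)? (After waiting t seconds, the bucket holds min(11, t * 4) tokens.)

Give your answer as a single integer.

Need t * 4 >= 11, so t >= 11/4.
Smallest integer t = ceil(11/4) = 3.

Answer: 3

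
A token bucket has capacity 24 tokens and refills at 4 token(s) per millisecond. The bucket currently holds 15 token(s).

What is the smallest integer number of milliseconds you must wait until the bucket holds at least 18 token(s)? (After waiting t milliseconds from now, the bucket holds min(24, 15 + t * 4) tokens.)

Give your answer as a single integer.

Need 15 + t * 4 >= 18, so t >= 3/4.
Smallest integer t = ceil(3/4) = 1.

Answer: 1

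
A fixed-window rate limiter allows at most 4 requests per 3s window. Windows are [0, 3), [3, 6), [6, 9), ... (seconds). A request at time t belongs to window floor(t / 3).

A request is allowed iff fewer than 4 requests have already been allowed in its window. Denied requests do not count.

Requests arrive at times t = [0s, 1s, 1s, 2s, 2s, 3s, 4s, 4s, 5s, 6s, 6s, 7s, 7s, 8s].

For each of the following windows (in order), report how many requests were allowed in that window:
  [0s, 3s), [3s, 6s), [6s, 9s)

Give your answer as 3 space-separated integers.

Answer: 4 4 4

Derivation:
Processing requests:
  req#1 t=0s (window 0): ALLOW
  req#2 t=1s (window 0): ALLOW
  req#3 t=1s (window 0): ALLOW
  req#4 t=2s (window 0): ALLOW
  req#5 t=2s (window 0): DENY
  req#6 t=3s (window 1): ALLOW
  req#7 t=4s (window 1): ALLOW
  req#8 t=4s (window 1): ALLOW
  req#9 t=5s (window 1): ALLOW
  req#10 t=6s (window 2): ALLOW
  req#11 t=6s (window 2): ALLOW
  req#12 t=7s (window 2): ALLOW
  req#13 t=7s (window 2): ALLOW
  req#14 t=8s (window 2): DENY

Allowed counts by window: 4 4 4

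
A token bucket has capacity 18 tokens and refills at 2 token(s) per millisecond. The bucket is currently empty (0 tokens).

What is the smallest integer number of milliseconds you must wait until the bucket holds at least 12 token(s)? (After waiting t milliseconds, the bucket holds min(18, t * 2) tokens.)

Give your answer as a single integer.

Need t * 2 >= 12, so t >= 12/2.
Smallest integer t = ceil(12/2) = 6.

Answer: 6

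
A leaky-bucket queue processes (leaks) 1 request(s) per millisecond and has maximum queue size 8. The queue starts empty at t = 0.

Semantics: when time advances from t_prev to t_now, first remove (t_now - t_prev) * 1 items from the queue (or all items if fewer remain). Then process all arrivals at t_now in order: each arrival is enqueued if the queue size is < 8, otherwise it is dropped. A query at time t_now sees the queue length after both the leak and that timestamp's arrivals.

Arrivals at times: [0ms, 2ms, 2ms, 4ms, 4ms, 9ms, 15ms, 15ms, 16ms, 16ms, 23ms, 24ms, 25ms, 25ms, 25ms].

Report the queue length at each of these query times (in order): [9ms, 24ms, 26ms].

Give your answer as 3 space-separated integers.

Queue lengths at query times:
  query t=9ms: backlog = 1
  query t=24ms: backlog = 1
  query t=26ms: backlog = 2

Answer: 1 1 2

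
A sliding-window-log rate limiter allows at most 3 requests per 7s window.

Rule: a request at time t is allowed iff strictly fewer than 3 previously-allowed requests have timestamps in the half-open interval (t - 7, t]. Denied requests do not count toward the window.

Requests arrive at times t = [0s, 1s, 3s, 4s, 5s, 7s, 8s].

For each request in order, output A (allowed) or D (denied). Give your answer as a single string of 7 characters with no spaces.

Tracking allowed requests in the window:
  req#1 t=0s: ALLOW
  req#2 t=1s: ALLOW
  req#3 t=3s: ALLOW
  req#4 t=4s: DENY
  req#5 t=5s: DENY
  req#6 t=7s: ALLOW
  req#7 t=8s: ALLOW

Answer: AAADDAA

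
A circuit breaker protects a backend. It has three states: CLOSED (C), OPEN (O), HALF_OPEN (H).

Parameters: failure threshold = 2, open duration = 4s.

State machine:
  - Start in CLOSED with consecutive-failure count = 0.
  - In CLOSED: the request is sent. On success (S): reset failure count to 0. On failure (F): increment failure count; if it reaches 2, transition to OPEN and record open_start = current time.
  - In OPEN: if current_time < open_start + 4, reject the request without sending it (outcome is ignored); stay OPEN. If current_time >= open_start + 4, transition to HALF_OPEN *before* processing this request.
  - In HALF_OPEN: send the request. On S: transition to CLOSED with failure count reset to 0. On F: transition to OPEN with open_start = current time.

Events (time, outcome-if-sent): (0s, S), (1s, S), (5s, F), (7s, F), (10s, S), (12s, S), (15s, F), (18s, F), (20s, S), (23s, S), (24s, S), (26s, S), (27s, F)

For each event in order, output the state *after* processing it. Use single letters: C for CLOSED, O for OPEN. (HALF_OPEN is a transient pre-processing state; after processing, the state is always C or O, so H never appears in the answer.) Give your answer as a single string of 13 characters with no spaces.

Answer: CCCOOCCOOCCCC

Derivation:
State after each event:
  event#1 t=0s outcome=S: state=CLOSED
  event#2 t=1s outcome=S: state=CLOSED
  event#3 t=5s outcome=F: state=CLOSED
  event#4 t=7s outcome=F: state=OPEN
  event#5 t=10s outcome=S: state=OPEN
  event#6 t=12s outcome=S: state=CLOSED
  event#7 t=15s outcome=F: state=CLOSED
  event#8 t=18s outcome=F: state=OPEN
  event#9 t=20s outcome=S: state=OPEN
  event#10 t=23s outcome=S: state=CLOSED
  event#11 t=24s outcome=S: state=CLOSED
  event#12 t=26s outcome=S: state=CLOSED
  event#13 t=27s outcome=F: state=CLOSED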